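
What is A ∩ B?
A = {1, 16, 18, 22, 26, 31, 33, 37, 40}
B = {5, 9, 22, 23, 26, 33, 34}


Set A = {1, 16, 18, 22, 26, 31, 33, 37, 40}
Set B = {5, 9, 22, 23, 26, 33, 34}
A ∩ B includes only elements in both sets.
Check each element of A against B:
1 ✗, 16 ✗, 18 ✗, 22 ✓, 26 ✓, 31 ✗, 33 ✓, 37 ✗, 40 ✗
A ∩ B = {22, 26, 33}

{22, 26, 33}


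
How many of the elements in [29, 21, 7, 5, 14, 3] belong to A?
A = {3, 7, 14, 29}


Set A = {3, 7, 14, 29}
Candidates: [29, 21, 7, 5, 14, 3]
Check each candidate:
29 ∈ A, 21 ∉ A, 7 ∈ A, 5 ∉ A, 14 ∈ A, 3 ∈ A
Count of candidates in A: 4

4


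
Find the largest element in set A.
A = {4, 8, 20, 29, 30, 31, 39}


Set A = {4, 8, 20, 29, 30, 31, 39}
Elements in ascending order: 4, 8, 20, 29, 30, 31, 39
The largest element is 39.

39


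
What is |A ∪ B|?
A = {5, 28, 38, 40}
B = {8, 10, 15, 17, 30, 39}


Set A = {5, 28, 38, 40}, |A| = 4
Set B = {8, 10, 15, 17, 30, 39}, |B| = 6
A ∩ B = {}, |A ∩ B| = 0
|A ∪ B| = |A| + |B| - |A ∩ B| = 4 + 6 - 0 = 10

10


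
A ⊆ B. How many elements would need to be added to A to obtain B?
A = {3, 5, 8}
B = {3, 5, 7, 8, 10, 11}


Set A = {3, 5, 8}, |A| = 3
Set B = {3, 5, 7, 8, 10, 11}, |B| = 6
Since A ⊆ B: B \ A = {7, 10, 11}
|B| - |A| = 6 - 3 = 3

3


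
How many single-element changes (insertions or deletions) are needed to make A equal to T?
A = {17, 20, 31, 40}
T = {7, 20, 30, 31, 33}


Set A = {17, 20, 31, 40}
Set T = {7, 20, 30, 31, 33}
Elements to remove from A (in A, not in T): {17, 40} → 2 removals
Elements to add to A (in T, not in A): {7, 30, 33} → 3 additions
Total edits = 2 + 3 = 5

5


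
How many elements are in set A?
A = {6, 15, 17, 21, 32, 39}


Set A = {6, 15, 17, 21, 32, 39}
Listing elements: 6, 15, 17, 21, 32, 39
Counting: 6 elements
|A| = 6

6


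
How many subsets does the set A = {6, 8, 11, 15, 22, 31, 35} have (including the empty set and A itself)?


Set A = {6, 8, 11, 15, 22, 31, 35}
|A| = 7
The power set P(A) contains all subsets of A.
|P(A)| = 2^|A| = 2^7 = 128

128


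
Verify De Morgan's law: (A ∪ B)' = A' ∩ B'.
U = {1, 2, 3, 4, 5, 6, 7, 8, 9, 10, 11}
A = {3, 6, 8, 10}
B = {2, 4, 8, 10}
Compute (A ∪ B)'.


U = {1, 2, 3, 4, 5, 6, 7, 8, 9, 10, 11}
A = {3, 6, 8, 10}, B = {2, 4, 8, 10}
A ∪ B = {2, 3, 4, 6, 8, 10}
(A ∪ B)' = U \ (A ∪ B) = {1, 5, 7, 9, 11}
Verification via A' ∩ B': A' = {1, 2, 4, 5, 7, 9, 11}, B' = {1, 3, 5, 6, 7, 9, 11}
A' ∩ B' = {1, 5, 7, 9, 11} ✓

{1, 5, 7, 9, 11}


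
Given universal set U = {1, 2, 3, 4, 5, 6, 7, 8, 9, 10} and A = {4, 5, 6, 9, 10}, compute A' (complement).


Universal set U = {1, 2, 3, 4, 5, 6, 7, 8, 9, 10}
Set A = {4, 5, 6, 9, 10}
A' = U \ A = elements in U but not in A
Checking each element of U:
1 (not in A, include), 2 (not in A, include), 3 (not in A, include), 4 (in A, exclude), 5 (in A, exclude), 6 (in A, exclude), 7 (not in A, include), 8 (not in A, include), 9 (in A, exclude), 10 (in A, exclude)
A' = {1, 2, 3, 7, 8}

{1, 2, 3, 7, 8}


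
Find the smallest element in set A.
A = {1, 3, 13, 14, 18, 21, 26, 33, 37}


Set A = {1, 3, 13, 14, 18, 21, 26, 33, 37}
Elements in ascending order: 1, 3, 13, 14, 18, 21, 26, 33, 37
The smallest element is 1.

1


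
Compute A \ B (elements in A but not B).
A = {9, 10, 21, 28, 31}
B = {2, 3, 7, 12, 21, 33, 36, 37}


Set A = {9, 10, 21, 28, 31}
Set B = {2, 3, 7, 12, 21, 33, 36, 37}
A \ B includes elements in A that are not in B.
Check each element of A:
9 (not in B, keep), 10 (not in B, keep), 21 (in B, remove), 28 (not in B, keep), 31 (not in B, keep)
A \ B = {9, 10, 28, 31}

{9, 10, 28, 31}


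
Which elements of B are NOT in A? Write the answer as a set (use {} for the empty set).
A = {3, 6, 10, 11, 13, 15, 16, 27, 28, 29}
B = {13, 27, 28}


Set A = {3, 6, 10, 11, 13, 15, 16, 27, 28, 29}
Set B = {13, 27, 28}
Check each element of B against A:
13 ∈ A, 27 ∈ A, 28 ∈ A
Elements of B not in A: {}

{}


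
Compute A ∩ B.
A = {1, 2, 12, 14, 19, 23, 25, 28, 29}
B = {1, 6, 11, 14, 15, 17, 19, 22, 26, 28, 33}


Set A = {1, 2, 12, 14, 19, 23, 25, 28, 29}
Set B = {1, 6, 11, 14, 15, 17, 19, 22, 26, 28, 33}
A ∩ B includes only elements in both sets.
Check each element of A against B:
1 ✓, 2 ✗, 12 ✗, 14 ✓, 19 ✓, 23 ✗, 25 ✗, 28 ✓, 29 ✗
A ∩ B = {1, 14, 19, 28}

{1, 14, 19, 28}


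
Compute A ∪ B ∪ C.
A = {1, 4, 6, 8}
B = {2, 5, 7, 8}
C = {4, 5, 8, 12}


Set A = {1, 4, 6, 8}
Set B = {2, 5, 7, 8}
Set C = {4, 5, 8, 12}
First, A ∪ B = {1, 2, 4, 5, 6, 7, 8}
Then, (A ∪ B) ∪ C = {1, 2, 4, 5, 6, 7, 8, 12}

{1, 2, 4, 5, 6, 7, 8, 12}


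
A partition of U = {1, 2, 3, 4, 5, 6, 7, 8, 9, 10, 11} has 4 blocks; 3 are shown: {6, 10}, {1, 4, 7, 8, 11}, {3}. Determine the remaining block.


U = {1, 2, 3, 4, 5, 6, 7, 8, 9, 10, 11}
Shown blocks: {6, 10}, {1, 4, 7, 8, 11}, {3}
A partition's blocks are pairwise disjoint and cover U, so the missing block = U \ (union of shown blocks).
Union of shown blocks: {1, 3, 4, 6, 7, 8, 10, 11}
Missing block = U \ (union) = {2, 5, 9}

{2, 5, 9}


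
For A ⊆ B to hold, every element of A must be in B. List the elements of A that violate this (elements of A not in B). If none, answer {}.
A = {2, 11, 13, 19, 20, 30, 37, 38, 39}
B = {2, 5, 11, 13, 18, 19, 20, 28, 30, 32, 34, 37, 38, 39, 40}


Set A = {2, 11, 13, 19, 20, 30, 37, 38, 39}
Set B = {2, 5, 11, 13, 18, 19, 20, 28, 30, 32, 34, 37, 38, 39, 40}
Check each element of A against B:
2 ∈ B, 11 ∈ B, 13 ∈ B, 19 ∈ B, 20 ∈ B, 30 ∈ B, 37 ∈ B, 38 ∈ B, 39 ∈ B
Elements of A not in B: {}

{}


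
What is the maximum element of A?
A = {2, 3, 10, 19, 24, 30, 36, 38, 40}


Set A = {2, 3, 10, 19, 24, 30, 36, 38, 40}
Elements in ascending order: 2, 3, 10, 19, 24, 30, 36, 38, 40
The largest element is 40.

40


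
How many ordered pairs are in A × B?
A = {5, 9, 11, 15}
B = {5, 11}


Set A = {5, 9, 11, 15} has 4 elements.
Set B = {5, 11} has 2 elements.
|A × B| = |A| × |B| = 4 × 2 = 8

8


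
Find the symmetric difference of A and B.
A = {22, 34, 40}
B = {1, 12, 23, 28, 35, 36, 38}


Set A = {22, 34, 40}
Set B = {1, 12, 23, 28, 35, 36, 38}
A △ B = (A \ B) ∪ (B \ A)
Elements in A but not B: {22, 34, 40}
Elements in B but not A: {1, 12, 23, 28, 35, 36, 38}
A △ B = {1, 12, 22, 23, 28, 34, 35, 36, 38, 40}

{1, 12, 22, 23, 28, 34, 35, 36, 38, 40}


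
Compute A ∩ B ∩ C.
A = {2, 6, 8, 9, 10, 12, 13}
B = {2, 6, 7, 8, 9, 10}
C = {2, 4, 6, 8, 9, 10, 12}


Set A = {2, 6, 8, 9, 10, 12, 13}
Set B = {2, 6, 7, 8, 9, 10}
Set C = {2, 4, 6, 8, 9, 10, 12}
First, A ∩ B = {2, 6, 8, 9, 10}
Then, (A ∩ B) ∩ C = {2, 6, 8, 9, 10}

{2, 6, 8, 9, 10}


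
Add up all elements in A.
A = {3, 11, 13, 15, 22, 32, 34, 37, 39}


Set A = {3, 11, 13, 15, 22, 32, 34, 37, 39}
Sum = 3 + 11 + 13 + 15 + 22 + 32 + 34 + 37 + 39 = 206

206


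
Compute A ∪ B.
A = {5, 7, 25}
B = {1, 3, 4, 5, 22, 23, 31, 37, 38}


Set A = {5, 7, 25}
Set B = {1, 3, 4, 5, 22, 23, 31, 37, 38}
A ∪ B includes all elements in either set.
Elements from A: {5, 7, 25}
Elements from B not already included: {1, 3, 4, 22, 23, 31, 37, 38}
A ∪ B = {1, 3, 4, 5, 7, 22, 23, 25, 31, 37, 38}

{1, 3, 4, 5, 7, 22, 23, 25, 31, 37, 38}


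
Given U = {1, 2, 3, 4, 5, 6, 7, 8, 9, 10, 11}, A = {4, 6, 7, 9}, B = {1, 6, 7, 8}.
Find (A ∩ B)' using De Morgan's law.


U = {1, 2, 3, 4, 5, 6, 7, 8, 9, 10, 11}
A = {4, 6, 7, 9}, B = {1, 6, 7, 8}
A ∩ B = {6, 7}
(A ∩ B)' = U \ (A ∩ B) = {1, 2, 3, 4, 5, 8, 9, 10, 11}
Verification via A' ∪ B': A' = {1, 2, 3, 5, 8, 10, 11}, B' = {2, 3, 4, 5, 9, 10, 11}
A' ∪ B' = {1, 2, 3, 4, 5, 8, 9, 10, 11} ✓

{1, 2, 3, 4, 5, 8, 9, 10, 11}


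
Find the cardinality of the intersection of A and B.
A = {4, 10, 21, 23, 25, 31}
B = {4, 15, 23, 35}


Set A = {4, 10, 21, 23, 25, 31}
Set B = {4, 15, 23, 35}
A ∩ B = {4, 23}
|A ∩ B| = 2

2


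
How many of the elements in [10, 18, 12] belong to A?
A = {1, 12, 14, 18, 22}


Set A = {1, 12, 14, 18, 22}
Candidates: [10, 18, 12]
Check each candidate:
10 ∉ A, 18 ∈ A, 12 ∈ A
Count of candidates in A: 2

2


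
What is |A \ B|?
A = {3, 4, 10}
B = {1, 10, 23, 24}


Set A = {3, 4, 10}
Set B = {1, 10, 23, 24}
A \ B = {3, 4}
|A \ B| = 2

2


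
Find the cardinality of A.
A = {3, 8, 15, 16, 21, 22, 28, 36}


Set A = {3, 8, 15, 16, 21, 22, 28, 36}
Listing elements: 3, 8, 15, 16, 21, 22, 28, 36
Counting: 8 elements
|A| = 8

8


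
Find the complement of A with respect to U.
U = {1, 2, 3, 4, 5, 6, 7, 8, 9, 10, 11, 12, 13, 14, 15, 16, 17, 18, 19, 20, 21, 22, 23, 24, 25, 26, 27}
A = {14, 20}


Universal set U = {1, 2, 3, 4, 5, 6, 7, 8, 9, 10, 11, 12, 13, 14, 15, 16, 17, 18, 19, 20, 21, 22, 23, 24, 25, 26, 27}
Set A = {14, 20}
A' = U \ A = elements in U but not in A
Checking each element of U:
1 (not in A, include), 2 (not in A, include), 3 (not in A, include), 4 (not in A, include), 5 (not in A, include), 6 (not in A, include), 7 (not in A, include), 8 (not in A, include), 9 (not in A, include), 10 (not in A, include), 11 (not in A, include), 12 (not in A, include), 13 (not in A, include), 14 (in A, exclude), 15 (not in A, include), 16 (not in A, include), 17 (not in A, include), 18 (not in A, include), 19 (not in A, include), 20 (in A, exclude), 21 (not in A, include), 22 (not in A, include), 23 (not in A, include), 24 (not in A, include), 25 (not in A, include), 26 (not in A, include), 27 (not in A, include)
A' = {1, 2, 3, 4, 5, 6, 7, 8, 9, 10, 11, 12, 13, 15, 16, 17, 18, 19, 21, 22, 23, 24, 25, 26, 27}

{1, 2, 3, 4, 5, 6, 7, 8, 9, 10, 11, 12, 13, 15, 16, 17, 18, 19, 21, 22, 23, 24, 25, 26, 27}


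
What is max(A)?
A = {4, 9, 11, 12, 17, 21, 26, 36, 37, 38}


Set A = {4, 9, 11, 12, 17, 21, 26, 36, 37, 38}
Elements in ascending order: 4, 9, 11, 12, 17, 21, 26, 36, 37, 38
The largest element is 38.

38


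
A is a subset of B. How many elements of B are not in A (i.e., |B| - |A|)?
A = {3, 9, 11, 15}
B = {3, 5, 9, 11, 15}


Set A = {3, 9, 11, 15}, |A| = 4
Set B = {3, 5, 9, 11, 15}, |B| = 5
Since A ⊆ B: B \ A = {5}
|B| - |A| = 5 - 4 = 1

1


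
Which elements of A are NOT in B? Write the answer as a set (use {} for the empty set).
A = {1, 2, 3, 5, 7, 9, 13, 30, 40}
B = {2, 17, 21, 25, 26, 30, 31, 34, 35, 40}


Set A = {1, 2, 3, 5, 7, 9, 13, 30, 40}
Set B = {2, 17, 21, 25, 26, 30, 31, 34, 35, 40}
Check each element of A against B:
1 ∉ B (include), 2 ∈ B, 3 ∉ B (include), 5 ∉ B (include), 7 ∉ B (include), 9 ∉ B (include), 13 ∉ B (include), 30 ∈ B, 40 ∈ B
Elements of A not in B: {1, 3, 5, 7, 9, 13}

{1, 3, 5, 7, 9, 13}


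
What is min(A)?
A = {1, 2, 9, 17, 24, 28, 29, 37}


Set A = {1, 2, 9, 17, 24, 28, 29, 37}
Elements in ascending order: 1, 2, 9, 17, 24, 28, 29, 37
The smallest element is 1.

1


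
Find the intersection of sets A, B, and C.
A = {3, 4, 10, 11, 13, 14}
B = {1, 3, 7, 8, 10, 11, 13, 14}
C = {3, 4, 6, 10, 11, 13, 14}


Set A = {3, 4, 10, 11, 13, 14}
Set B = {1, 3, 7, 8, 10, 11, 13, 14}
Set C = {3, 4, 6, 10, 11, 13, 14}
First, A ∩ B = {3, 10, 11, 13, 14}
Then, (A ∩ B) ∩ C = {3, 10, 11, 13, 14}

{3, 10, 11, 13, 14}


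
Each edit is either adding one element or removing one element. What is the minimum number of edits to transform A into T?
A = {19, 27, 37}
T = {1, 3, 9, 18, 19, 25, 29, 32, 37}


Set A = {19, 27, 37}
Set T = {1, 3, 9, 18, 19, 25, 29, 32, 37}
Elements to remove from A (in A, not in T): {27} → 1 removals
Elements to add to A (in T, not in A): {1, 3, 9, 18, 25, 29, 32} → 7 additions
Total edits = 1 + 7 = 8

8


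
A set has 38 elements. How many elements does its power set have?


The set has 38 elements.
The power set contains all possible subsets.
|P(A)| = 2^|A| = 2^38 = 274877906944

274877906944


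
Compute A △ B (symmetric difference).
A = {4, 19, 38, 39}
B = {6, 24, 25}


Set A = {4, 19, 38, 39}
Set B = {6, 24, 25}
A △ B = (A \ B) ∪ (B \ A)
Elements in A but not B: {4, 19, 38, 39}
Elements in B but not A: {6, 24, 25}
A △ B = {4, 6, 19, 24, 25, 38, 39}

{4, 6, 19, 24, 25, 38, 39}


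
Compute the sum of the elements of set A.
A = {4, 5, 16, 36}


Set A = {4, 5, 16, 36}
Sum = 4 + 5 + 16 + 36 = 61

61


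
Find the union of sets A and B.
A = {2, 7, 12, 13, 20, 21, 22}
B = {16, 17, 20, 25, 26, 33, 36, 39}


Set A = {2, 7, 12, 13, 20, 21, 22}
Set B = {16, 17, 20, 25, 26, 33, 36, 39}
A ∪ B includes all elements in either set.
Elements from A: {2, 7, 12, 13, 20, 21, 22}
Elements from B not already included: {16, 17, 25, 26, 33, 36, 39}
A ∪ B = {2, 7, 12, 13, 16, 17, 20, 21, 22, 25, 26, 33, 36, 39}

{2, 7, 12, 13, 16, 17, 20, 21, 22, 25, 26, 33, 36, 39}


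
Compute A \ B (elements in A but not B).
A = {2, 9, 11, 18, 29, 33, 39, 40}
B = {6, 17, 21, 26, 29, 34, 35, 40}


Set A = {2, 9, 11, 18, 29, 33, 39, 40}
Set B = {6, 17, 21, 26, 29, 34, 35, 40}
A \ B includes elements in A that are not in B.
Check each element of A:
2 (not in B, keep), 9 (not in B, keep), 11 (not in B, keep), 18 (not in B, keep), 29 (in B, remove), 33 (not in B, keep), 39 (not in B, keep), 40 (in B, remove)
A \ B = {2, 9, 11, 18, 33, 39}

{2, 9, 11, 18, 33, 39}


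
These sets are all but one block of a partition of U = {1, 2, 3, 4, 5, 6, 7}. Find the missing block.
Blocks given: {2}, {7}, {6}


U = {1, 2, 3, 4, 5, 6, 7}
Shown blocks: {2}, {7}, {6}
A partition's blocks are pairwise disjoint and cover U, so the missing block = U \ (union of shown blocks).
Union of shown blocks: {2, 6, 7}
Missing block = U \ (union) = {1, 3, 4, 5}

{1, 3, 4, 5}


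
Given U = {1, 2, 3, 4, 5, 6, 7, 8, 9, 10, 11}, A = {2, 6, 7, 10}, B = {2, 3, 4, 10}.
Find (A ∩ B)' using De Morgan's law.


U = {1, 2, 3, 4, 5, 6, 7, 8, 9, 10, 11}
A = {2, 6, 7, 10}, B = {2, 3, 4, 10}
A ∩ B = {2, 10}
(A ∩ B)' = U \ (A ∩ B) = {1, 3, 4, 5, 6, 7, 8, 9, 11}
Verification via A' ∪ B': A' = {1, 3, 4, 5, 8, 9, 11}, B' = {1, 5, 6, 7, 8, 9, 11}
A' ∪ B' = {1, 3, 4, 5, 6, 7, 8, 9, 11} ✓

{1, 3, 4, 5, 6, 7, 8, 9, 11}


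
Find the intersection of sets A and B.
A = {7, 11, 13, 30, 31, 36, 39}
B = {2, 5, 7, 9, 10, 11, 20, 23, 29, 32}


Set A = {7, 11, 13, 30, 31, 36, 39}
Set B = {2, 5, 7, 9, 10, 11, 20, 23, 29, 32}
A ∩ B includes only elements in both sets.
Check each element of A against B:
7 ✓, 11 ✓, 13 ✗, 30 ✗, 31 ✗, 36 ✗, 39 ✗
A ∩ B = {7, 11}

{7, 11}


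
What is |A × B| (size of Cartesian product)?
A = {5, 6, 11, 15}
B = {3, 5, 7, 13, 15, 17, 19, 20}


Set A = {5, 6, 11, 15} has 4 elements.
Set B = {3, 5, 7, 13, 15, 17, 19, 20} has 8 elements.
|A × B| = |A| × |B| = 4 × 8 = 32

32


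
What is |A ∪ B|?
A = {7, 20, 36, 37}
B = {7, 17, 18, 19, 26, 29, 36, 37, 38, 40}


Set A = {7, 20, 36, 37}, |A| = 4
Set B = {7, 17, 18, 19, 26, 29, 36, 37, 38, 40}, |B| = 10
A ∩ B = {7, 36, 37}, |A ∩ B| = 3
|A ∪ B| = |A| + |B| - |A ∩ B| = 4 + 10 - 3 = 11

11


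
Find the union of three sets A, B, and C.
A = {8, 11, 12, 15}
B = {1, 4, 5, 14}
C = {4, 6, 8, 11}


Set A = {8, 11, 12, 15}
Set B = {1, 4, 5, 14}
Set C = {4, 6, 8, 11}
First, A ∪ B = {1, 4, 5, 8, 11, 12, 14, 15}
Then, (A ∪ B) ∪ C = {1, 4, 5, 6, 8, 11, 12, 14, 15}

{1, 4, 5, 6, 8, 11, 12, 14, 15}


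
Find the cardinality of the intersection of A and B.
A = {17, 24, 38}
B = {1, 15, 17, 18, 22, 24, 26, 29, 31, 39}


Set A = {17, 24, 38}
Set B = {1, 15, 17, 18, 22, 24, 26, 29, 31, 39}
A ∩ B = {17, 24}
|A ∩ B| = 2

2


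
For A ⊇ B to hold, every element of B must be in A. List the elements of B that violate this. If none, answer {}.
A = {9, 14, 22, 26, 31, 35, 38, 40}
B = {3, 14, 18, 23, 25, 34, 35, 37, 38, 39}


Set A = {9, 14, 22, 26, 31, 35, 38, 40}
Set B = {3, 14, 18, 23, 25, 34, 35, 37, 38, 39}
Check each element of B against A:
3 ∉ A (include), 14 ∈ A, 18 ∉ A (include), 23 ∉ A (include), 25 ∉ A (include), 34 ∉ A (include), 35 ∈ A, 37 ∉ A (include), 38 ∈ A, 39 ∉ A (include)
Elements of B not in A: {3, 18, 23, 25, 34, 37, 39}

{3, 18, 23, 25, 34, 37, 39}


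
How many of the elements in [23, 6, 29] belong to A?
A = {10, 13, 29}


Set A = {10, 13, 29}
Candidates: [23, 6, 29]
Check each candidate:
23 ∉ A, 6 ∉ A, 29 ∈ A
Count of candidates in A: 1

1


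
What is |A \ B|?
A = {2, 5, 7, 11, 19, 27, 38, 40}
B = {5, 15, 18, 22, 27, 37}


Set A = {2, 5, 7, 11, 19, 27, 38, 40}
Set B = {5, 15, 18, 22, 27, 37}
A \ B = {2, 7, 11, 19, 38, 40}
|A \ B| = 6

6


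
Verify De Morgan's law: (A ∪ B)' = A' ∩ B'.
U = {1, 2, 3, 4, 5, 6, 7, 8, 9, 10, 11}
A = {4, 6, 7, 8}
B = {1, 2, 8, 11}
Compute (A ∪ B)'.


U = {1, 2, 3, 4, 5, 6, 7, 8, 9, 10, 11}
A = {4, 6, 7, 8}, B = {1, 2, 8, 11}
A ∪ B = {1, 2, 4, 6, 7, 8, 11}
(A ∪ B)' = U \ (A ∪ B) = {3, 5, 9, 10}
Verification via A' ∩ B': A' = {1, 2, 3, 5, 9, 10, 11}, B' = {3, 4, 5, 6, 7, 9, 10}
A' ∩ B' = {3, 5, 9, 10} ✓

{3, 5, 9, 10}


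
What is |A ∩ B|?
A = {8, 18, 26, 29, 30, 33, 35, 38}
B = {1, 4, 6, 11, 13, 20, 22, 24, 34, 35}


Set A = {8, 18, 26, 29, 30, 33, 35, 38}
Set B = {1, 4, 6, 11, 13, 20, 22, 24, 34, 35}
A ∩ B = {35}
|A ∩ B| = 1

1


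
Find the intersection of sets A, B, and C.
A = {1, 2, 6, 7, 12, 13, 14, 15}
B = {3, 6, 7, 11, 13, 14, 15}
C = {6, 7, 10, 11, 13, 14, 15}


Set A = {1, 2, 6, 7, 12, 13, 14, 15}
Set B = {3, 6, 7, 11, 13, 14, 15}
Set C = {6, 7, 10, 11, 13, 14, 15}
First, A ∩ B = {6, 7, 13, 14, 15}
Then, (A ∩ B) ∩ C = {6, 7, 13, 14, 15}

{6, 7, 13, 14, 15}


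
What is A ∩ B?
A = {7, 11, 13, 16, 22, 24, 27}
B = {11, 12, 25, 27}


Set A = {7, 11, 13, 16, 22, 24, 27}
Set B = {11, 12, 25, 27}
A ∩ B includes only elements in both sets.
Check each element of A against B:
7 ✗, 11 ✓, 13 ✗, 16 ✗, 22 ✗, 24 ✗, 27 ✓
A ∩ B = {11, 27}

{11, 27}


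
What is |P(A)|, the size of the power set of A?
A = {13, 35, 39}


Set A = {13, 35, 39}
|A| = 3
The power set P(A) contains all subsets of A.
|P(A)| = 2^|A| = 2^3 = 8

8


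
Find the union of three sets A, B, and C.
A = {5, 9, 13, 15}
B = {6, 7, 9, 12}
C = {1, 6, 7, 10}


Set A = {5, 9, 13, 15}
Set B = {6, 7, 9, 12}
Set C = {1, 6, 7, 10}
First, A ∪ B = {5, 6, 7, 9, 12, 13, 15}
Then, (A ∪ B) ∪ C = {1, 5, 6, 7, 9, 10, 12, 13, 15}

{1, 5, 6, 7, 9, 10, 12, 13, 15}


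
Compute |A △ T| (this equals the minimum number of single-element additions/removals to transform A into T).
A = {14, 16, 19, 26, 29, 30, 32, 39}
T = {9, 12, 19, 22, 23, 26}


Set A = {14, 16, 19, 26, 29, 30, 32, 39}
Set T = {9, 12, 19, 22, 23, 26}
Elements to remove from A (in A, not in T): {14, 16, 29, 30, 32, 39} → 6 removals
Elements to add to A (in T, not in A): {9, 12, 22, 23} → 4 additions
Total edits = 6 + 4 = 10

10


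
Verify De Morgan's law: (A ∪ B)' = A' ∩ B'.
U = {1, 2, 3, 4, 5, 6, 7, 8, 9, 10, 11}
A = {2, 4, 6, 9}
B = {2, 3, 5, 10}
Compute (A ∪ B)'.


U = {1, 2, 3, 4, 5, 6, 7, 8, 9, 10, 11}
A = {2, 4, 6, 9}, B = {2, 3, 5, 10}
A ∪ B = {2, 3, 4, 5, 6, 9, 10}
(A ∪ B)' = U \ (A ∪ B) = {1, 7, 8, 11}
Verification via A' ∩ B': A' = {1, 3, 5, 7, 8, 10, 11}, B' = {1, 4, 6, 7, 8, 9, 11}
A' ∩ B' = {1, 7, 8, 11} ✓

{1, 7, 8, 11}


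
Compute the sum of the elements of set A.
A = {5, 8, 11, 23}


Set A = {5, 8, 11, 23}
Sum = 5 + 8 + 11 + 23 = 47

47


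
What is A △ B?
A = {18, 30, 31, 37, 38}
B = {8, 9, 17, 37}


Set A = {18, 30, 31, 37, 38}
Set B = {8, 9, 17, 37}
A △ B = (A \ B) ∪ (B \ A)
Elements in A but not B: {18, 30, 31, 38}
Elements in B but not A: {8, 9, 17}
A △ B = {8, 9, 17, 18, 30, 31, 38}

{8, 9, 17, 18, 30, 31, 38}


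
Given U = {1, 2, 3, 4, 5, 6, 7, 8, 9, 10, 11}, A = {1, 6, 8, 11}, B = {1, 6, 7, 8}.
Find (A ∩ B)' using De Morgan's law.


U = {1, 2, 3, 4, 5, 6, 7, 8, 9, 10, 11}
A = {1, 6, 8, 11}, B = {1, 6, 7, 8}
A ∩ B = {1, 6, 8}
(A ∩ B)' = U \ (A ∩ B) = {2, 3, 4, 5, 7, 9, 10, 11}
Verification via A' ∪ B': A' = {2, 3, 4, 5, 7, 9, 10}, B' = {2, 3, 4, 5, 9, 10, 11}
A' ∪ B' = {2, 3, 4, 5, 7, 9, 10, 11} ✓

{2, 3, 4, 5, 7, 9, 10, 11}


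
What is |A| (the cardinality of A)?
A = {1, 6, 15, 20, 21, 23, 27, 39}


Set A = {1, 6, 15, 20, 21, 23, 27, 39}
Listing elements: 1, 6, 15, 20, 21, 23, 27, 39
Counting: 8 elements
|A| = 8

8


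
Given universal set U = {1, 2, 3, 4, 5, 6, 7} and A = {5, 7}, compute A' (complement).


Universal set U = {1, 2, 3, 4, 5, 6, 7}
Set A = {5, 7}
A' = U \ A = elements in U but not in A
Checking each element of U:
1 (not in A, include), 2 (not in A, include), 3 (not in A, include), 4 (not in A, include), 5 (in A, exclude), 6 (not in A, include), 7 (in A, exclude)
A' = {1, 2, 3, 4, 6}

{1, 2, 3, 4, 6}


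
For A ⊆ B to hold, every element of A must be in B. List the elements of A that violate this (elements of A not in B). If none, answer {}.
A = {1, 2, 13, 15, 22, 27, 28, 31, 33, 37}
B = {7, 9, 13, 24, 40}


Set A = {1, 2, 13, 15, 22, 27, 28, 31, 33, 37}
Set B = {7, 9, 13, 24, 40}
Check each element of A against B:
1 ∉ B (include), 2 ∉ B (include), 13 ∈ B, 15 ∉ B (include), 22 ∉ B (include), 27 ∉ B (include), 28 ∉ B (include), 31 ∉ B (include), 33 ∉ B (include), 37 ∉ B (include)
Elements of A not in B: {1, 2, 15, 22, 27, 28, 31, 33, 37}

{1, 2, 15, 22, 27, 28, 31, 33, 37}


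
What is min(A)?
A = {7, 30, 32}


Set A = {7, 30, 32}
Elements in ascending order: 7, 30, 32
The smallest element is 7.

7


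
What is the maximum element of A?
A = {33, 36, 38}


Set A = {33, 36, 38}
Elements in ascending order: 33, 36, 38
The largest element is 38.

38


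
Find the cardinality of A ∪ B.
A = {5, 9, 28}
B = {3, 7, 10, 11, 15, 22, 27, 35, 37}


Set A = {5, 9, 28}, |A| = 3
Set B = {3, 7, 10, 11, 15, 22, 27, 35, 37}, |B| = 9
A ∩ B = {}, |A ∩ B| = 0
|A ∪ B| = |A| + |B| - |A ∩ B| = 3 + 9 - 0 = 12

12


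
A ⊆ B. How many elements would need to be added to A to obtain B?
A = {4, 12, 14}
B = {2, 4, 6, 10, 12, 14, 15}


Set A = {4, 12, 14}, |A| = 3
Set B = {2, 4, 6, 10, 12, 14, 15}, |B| = 7
Since A ⊆ B: B \ A = {2, 6, 10, 15}
|B| - |A| = 7 - 3 = 4

4


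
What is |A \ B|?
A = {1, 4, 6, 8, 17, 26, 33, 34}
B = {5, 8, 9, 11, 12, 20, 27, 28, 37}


Set A = {1, 4, 6, 8, 17, 26, 33, 34}
Set B = {5, 8, 9, 11, 12, 20, 27, 28, 37}
A \ B = {1, 4, 6, 17, 26, 33, 34}
|A \ B| = 7

7


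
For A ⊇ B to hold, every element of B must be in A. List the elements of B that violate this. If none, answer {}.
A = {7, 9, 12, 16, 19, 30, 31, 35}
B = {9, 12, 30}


Set A = {7, 9, 12, 16, 19, 30, 31, 35}
Set B = {9, 12, 30}
Check each element of B against A:
9 ∈ A, 12 ∈ A, 30 ∈ A
Elements of B not in A: {}

{}


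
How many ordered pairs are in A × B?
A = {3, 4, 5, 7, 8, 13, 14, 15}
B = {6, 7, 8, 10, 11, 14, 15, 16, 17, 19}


Set A = {3, 4, 5, 7, 8, 13, 14, 15} has 8 elements.
Set B = {6, 7, 8, 10, 11, 14, 15, 16, 17, 19} has 10 elements.
|A × B| = |A| × |B| = 8 × 10 = 80

80


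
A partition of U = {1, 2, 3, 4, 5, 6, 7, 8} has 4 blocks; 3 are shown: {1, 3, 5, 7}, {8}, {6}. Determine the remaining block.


U = {1, 2, 3, 4, 5, 6, 7, 8}
Shown blocks: {1, 3, 5, 7}, {8}, {6}
A partition's blocks are pairwise disjoint and cover U, so the missing block = U \ (union of shown blocks).
Union of shown blocks: {1, 3, 5, 6, 7, 8}
Missing block = U \ (union) = {2, 4}

{2, 4}


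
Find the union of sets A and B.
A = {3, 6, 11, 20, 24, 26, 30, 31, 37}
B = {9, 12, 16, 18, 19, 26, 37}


Set A = {3, 6, 11, 20, 24, 26, 30, 31, 37}
Set B = {9, 12, 16, 18, 19, 26, 37}
A ∪ B includes all elements in either set.
Elements from A: {3, 6, 11, 20, 24, 26, 30, 31, 37}
Elements from B not already included: {9, 12, 16, 18, 19}
A ∪ B = {3, 6, 9, 11, 12, 16, 18, 19, 20, 24, 26, 30, 31, 37}

{3, 6, 9, 11, 12, 16, 18, 19, 20, 24, 26, 30, 31, 37}


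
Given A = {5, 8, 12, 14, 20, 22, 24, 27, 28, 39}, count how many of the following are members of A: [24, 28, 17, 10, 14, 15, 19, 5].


Set A = {5, 8, 12, 14, 20, 22, 24, 27, 28, 39}
Candidates: [24, 28, 17, 10, 14, 15, 19, 5]
Check each candidate:
24 ∈ A, 28 ∈ A, 17 ∉ A, 10 ∉ A, 14 ∈ A, 15 ∉ A, 19 ∉ A, 5 ∈ A
Count of candidates in A: 4

4


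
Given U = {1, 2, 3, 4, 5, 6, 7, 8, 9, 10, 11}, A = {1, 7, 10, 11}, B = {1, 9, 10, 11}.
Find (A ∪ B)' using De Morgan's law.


U = {1, 2, 3, 4, 5, 6, 7, 8, 9, 10, 11}
A = {1, 7, 10, 11}, B = {1, 9, 10, 11}
A ∪ B = {1, 7, 9, 10, 11}
(A ∪ B)' = U \ (A ∪ B) = {2, 3, 4, 5, 6, 8}
Verification via A' ∩ B': A' = {2, 3, 4, 5, 6, 8, 9}, B' = {2, 3, 4, 5, 6, 7, 8}
A' ∩ B' = {2, 3, 4, 5, 6, 8} ✓

{2, 3, 4, 5, 6, 8}


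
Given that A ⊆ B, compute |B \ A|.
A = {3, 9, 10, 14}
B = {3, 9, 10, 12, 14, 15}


Set A = {3, 9, 10, 14}, |A| = 4
Set B = {3, 9, 10, 12, 14, 15}, |B| = 6
Since A ⊆ B: B \ A = {12, 15}
|B| - |A| = 6 - 4 = 2

2


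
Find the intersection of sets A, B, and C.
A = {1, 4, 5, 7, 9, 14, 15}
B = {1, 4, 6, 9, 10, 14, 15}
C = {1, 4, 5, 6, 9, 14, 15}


Set A = {1, 4, 5, 7, 9, 14, 15}
Set B = {1, 4, 6, 9, 10, 14, 15}
Set C = {1, 4, 5, 6, 9, 14, 15}
First, A ∩ B = {1, 4, 9, 14, 15}
Then, (A ∩ B) ∩ C = {1, 4, 9, 14, 15}

{1, 4, 9, 14, 15}


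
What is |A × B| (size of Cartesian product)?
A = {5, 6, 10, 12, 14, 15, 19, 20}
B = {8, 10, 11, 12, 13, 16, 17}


Set A = {5, 6, 10, 12, 14, 15, 19, 20} has 8 elements.
Set B = {8, 10, 11, 12, 13, 16, 17} has 7 elements.
|A × B| = |A| × |B| = 8 × 7 = 56

56


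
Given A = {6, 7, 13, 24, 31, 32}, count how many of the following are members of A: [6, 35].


Set A = {6, 7, 13, 24, 31, 32}
Candidates: [6, 35]
Check each candidate:
6 ∈ A, 35 ∉ A
Count of candidates in A: 1

1


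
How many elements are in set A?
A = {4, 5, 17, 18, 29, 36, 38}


Set A = {4, 5, 17, 18, 29, 36, 38}
Listing elements: 4, 5, 17, 18, 29, 36, 38
Counting: 7 elements
|A| = 7

7


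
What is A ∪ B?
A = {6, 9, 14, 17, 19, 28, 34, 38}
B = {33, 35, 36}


Set A = {6, 9, 14, 17, 19, 28, 34, 38}
Set B = {33, 35, 36}
A ∪ B includes all elements in either set.
Elements from A: {6, 9, 14, 17, 19, 28, 34, 38}
Elements from B not already included: {33, 35, 36}
A ∪ B = {6, 9, 14, 17, 19, 28, 33, 34, 35, 36, 38}

{6, 9, 14, 17, 19, 28, 33, 34, 35, 36, 38}


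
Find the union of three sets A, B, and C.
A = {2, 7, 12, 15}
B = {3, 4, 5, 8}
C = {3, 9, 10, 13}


Set A = {2, 7, 12, 15}
Set B = {3, 4, 5, 8}
Set C = {3, 9, 10, 13}
First, A ∪ B = {2, 3, 4, 5, 7, 8, 12, 15}
Then, (A ∪ B) ∪ C = {2, 3, 4, 5, 7, 8, 9, 10, 12, 13, 15}

{2, 3, 4, 5, 7, 8, 9, 10, 12, 13, 15}


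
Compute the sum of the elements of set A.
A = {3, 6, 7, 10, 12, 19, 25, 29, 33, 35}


Set A = {3, 6, 7, 10, 12, 19, 25, 29, 33, 35}
Sum = 3 + 6 + 7 + 10 + 12 + 19 + 25 + 29 + 33 + 35 = 179

179


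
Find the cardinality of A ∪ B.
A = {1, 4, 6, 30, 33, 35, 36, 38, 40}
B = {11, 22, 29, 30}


Set A = {1, 4, 6, 30, 33, 35, 36, 38, 40}, |A| = 9
Set B = {11, 22, 29, 30}, |B| = 4
A ∩ B = {30}, |A ∩ B| = 1
|A ∪ B| = |A| + |B| - |A ∩ B| = 9 + 4 - 1 = 12

12


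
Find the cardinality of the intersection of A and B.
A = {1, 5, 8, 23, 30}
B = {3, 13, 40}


Set A = {1, 5, 8, 23, 30}
Set B = {3, 13, 40}
A ∩ B = {}
|A ∩ B| = 0

0


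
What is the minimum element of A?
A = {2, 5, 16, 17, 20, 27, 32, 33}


Set A = {2, 5, 16, 17, 20, 27, 32, 33}
Elements in ascending order: 2, 5, 16, 17, 20, 27, 32, 33
The smallest element is 2.

2


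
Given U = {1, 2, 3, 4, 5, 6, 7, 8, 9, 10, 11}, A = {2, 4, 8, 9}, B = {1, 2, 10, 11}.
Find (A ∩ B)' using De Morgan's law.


U = {1, 2, 3, 4, 5, 6, 7, 8, 9, 10, 11}
A = {2, 4, 8, 9}, B = {1, 2, 10, 11}
A ∩ B = {2}
(A ∩ B)' = U \ (A ∩ B) = {1, 3, 4, 5, 6, 7, 8, 9, 10, 11}
Verification via A' ∪ B': A' = {1, 3, 5, 6, 7, 10, 11}, B' = {3, 4, 5, 6, 7, 8, 9}
A' ∪ B' = {1, 3, 4, 5, 6, 7, 8, 9, 10, 11} ✓

{1, 3, 4, 5, 6, 7, 8, 9, 10, 11}


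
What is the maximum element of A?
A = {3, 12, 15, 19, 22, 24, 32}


Set A = {3, 12, 15, 19, 22, 24, 32}
Elements in ascending order: 3, 12, 15, 19, 22, 24, 32
The largest element is 32.

32


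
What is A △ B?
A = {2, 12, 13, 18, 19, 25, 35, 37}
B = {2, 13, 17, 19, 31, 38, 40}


Set A = {2, 12, 13, 18, 19, 25, 35, 37}
Set B = {2, 13, 17, 19, 31, 38, 40}
A △ B = (A \ B) ∪ (B \ A)
Elements in A but not B: {12, 18, 25, 35, 37}
Elements in B but not A: {17, 31, 38, 40}
A △ B = {12, 17, 18, 25, 31, 35, 37, 38, 40}

{12, 17, 18, 25, 31, 35, 37, 38, 40}


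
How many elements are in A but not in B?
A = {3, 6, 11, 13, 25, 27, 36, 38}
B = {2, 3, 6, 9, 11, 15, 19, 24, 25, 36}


Set A = {3, 6, 11, 13, 25, 27, 36, 38}
Set B = {2, 3, 6, 9, 11, 15, 19, 24, 25, 36}
A \ B = {13, 27, 38}
|A \ B| = 3

3


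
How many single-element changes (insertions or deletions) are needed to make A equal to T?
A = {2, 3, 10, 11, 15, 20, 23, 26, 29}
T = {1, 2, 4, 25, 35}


Set A = {2, 3, 10, 11, 15, 20, 23, 26, 29}
Set T = {1, 2, 4, 25, 35}
Elements to remove from A (in A, not in T): {3, 10, 11, 15, 20, 23, 26, 29} → 8 removals
Elements to add to A (in T, not in A): {1, 4, 25, 35} → 4 additions
Total edits = 8 + 4 = 12

12


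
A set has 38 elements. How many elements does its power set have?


The set has 38 elements.
The power set contains all possible subsets.
|P(A)| = 2^|A| = 2^38 = 274877906944

274877906944


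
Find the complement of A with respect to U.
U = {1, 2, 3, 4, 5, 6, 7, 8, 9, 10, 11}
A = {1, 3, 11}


Universal set U = {1, 2, 3, 4, 5, 6, 7, 8, 9, 10, 11}
Set A = {1, 3, 11}
A' = U \ A = elements in U but not in A
Checking each element of U:
1 (in A, exclude), 2 (not in A, include), 3 (in A, exclude), 4 (not in A, include), 5 (not in A, include), 6 (not in A, include), 7 (not in A, include), 8 (not in A, include), 9 (not in A, include), 10 (not in A, include), 11 (in A, exclude)
A' = {2, 4, 5, 6, 7, 8, 9, 10}

{2, 4, 5, 6, 7, 8, 9, 10}


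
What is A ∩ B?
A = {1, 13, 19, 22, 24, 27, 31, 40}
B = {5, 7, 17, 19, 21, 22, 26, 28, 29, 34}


Set A = {1, 13, 19, 22, 24, 27, 31, 40}
Set B = {5, 7, 17, 19, 21, 22, 26, 28, 29, 34}
A ∩ B includes only elements in both sets.
Check each element of A against B:
1 ✗, 13 ✗, 19 ✓, 22 ✓, 24 ✗, 27 ✗, 31 ✗, 40 ✗
A ∩ B = {19, 22}

{19, 22}


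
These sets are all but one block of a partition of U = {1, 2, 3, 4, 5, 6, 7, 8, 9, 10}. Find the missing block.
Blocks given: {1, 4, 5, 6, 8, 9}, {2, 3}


U = {1, 2, 3, 4, 5, 6, 7, 8, 9, 10}
Shown blocks: {1, 4, 5, 6, 8, 9}, {2, 3}
A partition's blocks are pairwise disjoint and cover U, so the missing block = U \ (union of shown blocks).
Union of shown blocks: {1, 2, 3, 4, 5, 6, 8, 9}
Missing block = U \ (union) = {7, 10}

{7, 10}


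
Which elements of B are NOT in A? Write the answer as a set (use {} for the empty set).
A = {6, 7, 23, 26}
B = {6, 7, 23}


Set A = {6, 7, 23, 26}
Set B = {6, 7, 23}
Check each element of B against A:
6 ∈ A, 7 ∈ A, 23 ∈ A
Elements of B not in A: {}

{}


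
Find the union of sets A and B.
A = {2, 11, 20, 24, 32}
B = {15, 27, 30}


Set A = {2, 11, 20, 24, 32}
Set B = {15, 27, 30}
A ∪ B includes all elements in either set.
Elements from A: {2, 11, 20, 24, 32}
Elements from B not already included: {15, 27, 30}
A ∪ B = {2, 11, 15, 20, 24, 27, 30, 32}

{2, 11, 15, 20, 24, 27, 30, 32}


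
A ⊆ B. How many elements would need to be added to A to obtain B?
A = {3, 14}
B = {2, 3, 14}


Set A = {3, 14}, |A| = 2
Set B = {2, 3, 14}, |B| = 3
Since A ⊆ B: B \ A = {2}
|B| - |A| = 3 - 2 = 1

1


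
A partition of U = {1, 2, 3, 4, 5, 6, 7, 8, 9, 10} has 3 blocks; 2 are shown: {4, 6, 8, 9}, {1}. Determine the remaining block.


U = {1, 2, 3, 4, 5, 6, 7, 8, 9, 10}
Shown blocks: {4, 6, 8, 9}, {1}
A partition's blocks are pairwise disjoint and cover U, so the missing block = U \ (union of shown blocks).
Union of shown blocks: {1, 4, 6, 8, 9}
Missing block = U \ (union) = {2, 3, 5, 7, 10}

{2, 3, 5, 7, 10}


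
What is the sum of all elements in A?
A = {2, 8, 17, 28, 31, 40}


Set A = {2, 8, 17, 28, 31, 40}
Sum = 2 + 8 + 17 + 28 + 31 + 40 = 126

126


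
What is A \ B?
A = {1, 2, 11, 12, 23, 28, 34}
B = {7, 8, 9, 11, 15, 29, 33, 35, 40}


Set A = {1, 2, 11, 12, 23, 28, 34}
Set B = {7, 8, 9, 11, 15, 29, 33, 35, 40}
A \ B includes elements in A that are not in B.
Check each element of A:
1 (not in B, keep), 2 (not in B, keep), 11 (in B, remove), 12 (not in B, keep), 23 (not in B, keep), 28 (not in B, keep), 34 (not in B, keep)
A \ B = {1, 2, 12, 23, 28, 34}

{1, 2, 12, 23, 28, 34}


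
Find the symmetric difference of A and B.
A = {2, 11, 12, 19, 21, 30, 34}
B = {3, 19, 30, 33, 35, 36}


Set A = {2, 11, 12, 19, 21, 30, 34}
Set B = {3, 19, 30, 33, 35, 36}
A △ B = (A \ B) ∪ (B \ A)
Elements in A but not B: {2, 11, 12, 21, 34}
Elements in B but not A: {3, 33, 35, 36}
A △ B = {2, 3, 11, 12, 21, 33, 34, 35, 36}

{2, 3, 11, 12, 21, 33, 34, 35, 36}


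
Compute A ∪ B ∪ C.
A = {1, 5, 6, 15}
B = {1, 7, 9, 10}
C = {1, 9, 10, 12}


Set A = {1, 5, 6, 15}
Set B = {1, 7, 9, 10}
Set C = {1, 9, 10, 12}
First, A ∪ B = {1, 5, 6, 7, 9, 10, 15}
Then, (A ∪ B) ∪ C = {1, 5, 6, 7, 9, 10, 12, 15}

{1, 5, 6, 7, 9, 10, 12, 15}


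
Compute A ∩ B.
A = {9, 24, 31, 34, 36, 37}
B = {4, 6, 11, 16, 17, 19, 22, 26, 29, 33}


Set A = {9, 24, 31, 34, 36, 37}
Set B = {4, 6, 11, 16, 17, 19, 22, 26, 29, 33}
A ∩ B includes only elements in both sets.
Check each element of A against B:
9 ✗, 24 ✗, 31 ✗, 34 ✗, 36 ✗, 37 ✗
A ∩ B = {}

{}


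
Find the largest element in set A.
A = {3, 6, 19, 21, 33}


Set A = {3, 6, 19, 21, 33}
Elements in ascending order: 3, 6, 19, 21, 33
The largest element is 33.

33


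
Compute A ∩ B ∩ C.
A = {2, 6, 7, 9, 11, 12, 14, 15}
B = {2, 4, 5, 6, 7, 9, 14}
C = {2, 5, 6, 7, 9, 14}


Set A = {2, 6, 7, 9, 11, 12, 14, 15}
Set B = {2, 4, 5, 6, 7, 9, 14}
Set C = {2, 5, 6, 7, 9, 14}
First, A ∩ B = {2, 6, 7, 9, 14}
Then, (A ∩ B) ∩ C = {2, 6, 7, 9, 14}

{2, 6, 7, 9, 14}


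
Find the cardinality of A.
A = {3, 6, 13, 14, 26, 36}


Set A = {3, 6, 13, 14, 26, 36}
Listing elements: 3, 6, 13, 14, 26, 36
Counting: 6 elements
|A| = 6

6


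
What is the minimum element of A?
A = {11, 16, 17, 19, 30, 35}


Set A = {11, 16, 17, 19, 30, 35}
Elements in ascending order: 11, 16, 17, 19, 30, 35
The smallest element is 11.

11


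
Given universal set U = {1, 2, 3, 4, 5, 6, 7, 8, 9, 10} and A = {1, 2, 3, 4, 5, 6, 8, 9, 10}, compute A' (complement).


Universal set U = {1, 2, 3, 4, 5, 6, 7, 8, 9, 10}
Set A = {1, 2, 3, 4, 5, 6, 8, 9, 10}
A' = U \ A = elements in U but not in A
Checking each element of U:
1 (in A, exclude), 2 (in A, exclude), 3 (in A, exclude), 4 (in A, exclude), 5 (in A, exclude), 6 (in A, exclude), 7 (not in A, include), 8 (in A, exclude), 9 (in A, exclude), 10 (in A, exclude)
A' = {7}

{7}


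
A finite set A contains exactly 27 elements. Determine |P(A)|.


The set has 27 elements.
The power set contains all possible subsets.
|P(A)| = 2^|A| = 2^27 = 134217728

134217728


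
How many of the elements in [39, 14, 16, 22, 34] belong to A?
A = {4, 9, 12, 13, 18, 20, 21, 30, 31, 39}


Set A = {4, 9, 12, 13, 18, 20, 21, 30, 31, 39}
Candidates: [39, 14, 16, 22, 34]
Check each candidate:
39 ∈ A, 14 ∉ A, 16 ∉ A, 22 ∉ A, 34 ∉ A
Count of candidates in A: 1

1


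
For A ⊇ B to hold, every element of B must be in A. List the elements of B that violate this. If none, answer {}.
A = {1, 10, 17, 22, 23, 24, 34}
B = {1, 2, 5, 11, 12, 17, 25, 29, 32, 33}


Set A = {1, 10, 17, 22, 23, 24, 34}
Set B = {1, 2, 5, 11, 12, 17, 25, 29, 32, 33}
Check each element of B against A:
1 ∈ A, 2 ∉ A (include), 5 ∉ A (include), 11 ∉ A (include), 12 ∉ A (include), 17 ∈ A, 25 ∉ A (include), 29 ∉ A (include), 32 ∉ A (include), 33 ∉ A (include)
Elements of B not in A: {2, 5, 11, 12, 25, 29, 32, 33}

{2, 5, 11, 12, 25, 29, 32, 33}


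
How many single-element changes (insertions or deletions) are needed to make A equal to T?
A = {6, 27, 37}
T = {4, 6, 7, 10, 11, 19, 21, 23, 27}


Set A = {6, 27, 37}
Set T = {4, 6, 7, 10, 11, 19, 21, 23, 27}
Elements to remove from A (in A, not in T): {37} → 1 removals
Elements to add to A (in T, not in A): {4, 7, 10, 11, 19, 21, 23} → 7 additions
Total edits = 1 + 7 = 8

8


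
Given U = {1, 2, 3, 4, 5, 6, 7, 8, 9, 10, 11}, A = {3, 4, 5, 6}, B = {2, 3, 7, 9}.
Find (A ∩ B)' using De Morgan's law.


U = {1, 2, 3, 4, 5, 6, 7, 8, 9, 10, 11}
A = {3, 4, 5, 6}, B = {2, 3, 7, 9}
A ∩ B = {3}
(A ∩ B)' = U \ (A ∩ B) = {1, 2, 4, 5, 6, 7, 8, 9, 10, 11}
Verification via A' ∪ B': A' = {1, 2, 7, 8, 9, 10, 11}, B' = {1, 4, 5, 6, 8, 10, 11}
A' ∪ B' = {1, 2, 4, 5, 6, 7, 8, 9, 10, 11} ✓

{1, 2, 4, 5, 6, 7, 8, 9, 10, 11}


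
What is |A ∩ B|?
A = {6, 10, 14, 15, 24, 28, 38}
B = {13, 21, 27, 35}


Set A = {6, 10, 14, 15, 24, 28, 38}
Set B = {13, 21, 27, 35}
A ∩ B = {}
|A ∩ B| = 0

0


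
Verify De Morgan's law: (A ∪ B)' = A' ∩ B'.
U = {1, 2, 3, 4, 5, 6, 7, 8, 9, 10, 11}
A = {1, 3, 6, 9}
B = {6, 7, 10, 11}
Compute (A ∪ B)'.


U = {1, 2, 3, 4, 5, 6, 7, 8, 9, 10, 11}
A = {1, 3, 6, 9}, B = {6, 7, 10, 11}
A ∪ B = {1, 3, 6, 7, 9, 10, 11}
(A ∪ B)' = U \ (A ∪ B) = {2, 4, 5, 8}
Verification via A' ∩ B': A' = {2, 4, 5, 7, 8, 10, 11}, B' = {1, 2, 3, 4, 5, 8, 9}
A' ∩ B' = {2, 4, 5, 8} ✓

{2, 4, 5, 8}


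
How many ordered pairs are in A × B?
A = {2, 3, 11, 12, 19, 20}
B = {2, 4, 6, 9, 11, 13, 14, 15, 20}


Set A = {2, 3, 11, 12, 19, 20} has 6 elements.
Set B = {2, 4, 6, 9, 11, 13, 14, 15, 20} has 9 elements.
|A × B| = |A| × |B| = 6 × 9 = 54

54


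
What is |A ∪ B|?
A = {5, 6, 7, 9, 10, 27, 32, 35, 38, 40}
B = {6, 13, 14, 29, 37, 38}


Set A = {5, 6, 7, 9, 10, 27, 32, 35, 38, 40}, |A| = 10
Set B = {6, 13, 14, 29, 37, 38}, |B| = 6
A ∩ B = {6, 38}, |A ∩ B| = 2
|A ∪ B| = |A| + |B| - |A ∩ B| = 10 + 6 - 2 = 14

14


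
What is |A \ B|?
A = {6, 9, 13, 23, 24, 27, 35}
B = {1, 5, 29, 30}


Set A = {6, 9, 13, 23, 24, 27, 35}
Set B = {1, 5, 29, 30}
A \ B = {6, 9, 13, 23, 24, 27, 35}
|A \ B| = 7

7


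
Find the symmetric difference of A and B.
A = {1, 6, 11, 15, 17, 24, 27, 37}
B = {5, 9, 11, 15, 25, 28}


Set A = {1, 6, 11, 15, 17, 24, 27, 37}
Set B = {5, 9, 11, 15, 25, 28}
A △ B = (A \ B) ∪ (B \ A)
Elements in A but not B: {1, 6, 17, 24, 27, 37}
Elements in B but not A: {5, 9, 25, 28}
A △ B = {1, 5, 6, 9, 17, 24, 25, 27, 28, 37}

{1, 5, 6, 9, 17, 24, 25, 27, 28, 37}


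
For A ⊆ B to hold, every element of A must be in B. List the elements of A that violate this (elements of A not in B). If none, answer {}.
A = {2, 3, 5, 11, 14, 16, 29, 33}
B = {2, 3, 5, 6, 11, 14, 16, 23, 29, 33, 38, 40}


Set A = {2, 3, 5, 11, 14, 16, 29, 33}
Set B = {2, 3, 5, 6, 11, 14, 16, 23, 29, 33, 38, 40}
Check each element of A against B:
2 ∈ B, 3 ∈ B, 5 ∈ B, 11 ∈ B, 14 ∈ B, 16 ∈ B, 29 ∈ B, 33 ∈ B
Elements of A not in B: {}

{}


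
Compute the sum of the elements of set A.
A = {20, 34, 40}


Set A = {20, 34, 40}
Sum = 20 + 34 + 40 = 94

94


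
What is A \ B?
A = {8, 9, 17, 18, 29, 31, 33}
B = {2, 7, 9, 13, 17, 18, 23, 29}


Set A = {8, 9, 17, 18, 29, 31, 33}
Set B = {2, 7, 9, 13, 17, 18, 23, 29}
A \ B includes elements in A that are not in B.
Check each element of A:
8 (not in B, keep), 9 (in B, remove), 17 (in B, remove), 18 (in B, remove), 29 (in B, remove), 31 (not in B, keep), 33 (not in B, keep)
A \ B = {8, 31, 33}

{8, 31, 33}


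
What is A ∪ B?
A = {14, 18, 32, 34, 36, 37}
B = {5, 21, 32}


Set A = {14, 18, 32, 34, 36, 37}
Set B = {5, 21, 32}
A ∪ B includes all elements in either set.
Elements from A: {14, 18, 32, 34, 36, 37}
Elements from B not already included: {5, 21}
A ∪ B = {5, 14, 18, 21, 32, 34, 36, 37}

{5, 14, 18, 21, 32, 34, 36, 37}


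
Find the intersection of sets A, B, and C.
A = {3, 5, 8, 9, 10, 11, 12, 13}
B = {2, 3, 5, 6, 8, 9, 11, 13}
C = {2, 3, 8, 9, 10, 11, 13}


Set A = {3, 5, 8, 9, 10, 11, 12, 13}
Set B = {2, 3, 5, 6, 8, 9, 11, 13}
Set C = {2, 3, 8, 9, 10, 11, 13}
First, A ∩ B = {3, 5, 8, 9, 11, 13}
Then, (A ∩ B) ∩ C = {3, 8, 9, 11, 13}

{3, 8, 9, 11, 13}
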